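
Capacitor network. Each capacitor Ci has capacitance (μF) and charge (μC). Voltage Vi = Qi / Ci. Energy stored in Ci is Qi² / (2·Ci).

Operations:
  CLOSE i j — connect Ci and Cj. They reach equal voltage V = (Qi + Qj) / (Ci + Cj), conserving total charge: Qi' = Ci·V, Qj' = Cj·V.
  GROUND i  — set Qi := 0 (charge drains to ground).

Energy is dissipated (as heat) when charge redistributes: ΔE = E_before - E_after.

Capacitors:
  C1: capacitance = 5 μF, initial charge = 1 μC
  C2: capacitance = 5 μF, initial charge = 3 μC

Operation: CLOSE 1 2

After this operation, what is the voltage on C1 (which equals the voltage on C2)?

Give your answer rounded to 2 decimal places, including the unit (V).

Initial: C1(5μF, Q=1μC, V=0.20V), C2(5μF, Q=3μC, V=0.60V)
Op 1: CLOSE 1-2: Q_total=4.00, C_total=10.00, V=0.40; Q1=2.00, Q2=2.00; dissipated=0.200

Answer: 0.40 V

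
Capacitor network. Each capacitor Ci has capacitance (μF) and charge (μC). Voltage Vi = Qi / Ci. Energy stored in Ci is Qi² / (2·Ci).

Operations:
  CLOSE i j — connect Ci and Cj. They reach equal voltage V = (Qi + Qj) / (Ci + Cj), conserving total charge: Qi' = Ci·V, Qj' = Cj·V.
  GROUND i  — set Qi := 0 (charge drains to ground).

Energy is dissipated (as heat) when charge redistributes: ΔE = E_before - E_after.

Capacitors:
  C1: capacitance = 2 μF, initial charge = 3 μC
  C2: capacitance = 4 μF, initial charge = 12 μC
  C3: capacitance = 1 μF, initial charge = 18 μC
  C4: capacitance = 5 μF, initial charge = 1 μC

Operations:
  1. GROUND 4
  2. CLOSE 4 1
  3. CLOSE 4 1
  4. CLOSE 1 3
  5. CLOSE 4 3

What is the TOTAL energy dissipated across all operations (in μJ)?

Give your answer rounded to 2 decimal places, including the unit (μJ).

Initial: C1(2μF, Q=3μC, V=1.50V), C2(4μF, Q=12μC, V=3.00V), C3(1μF, Q=18μC, V=18.00V), C4(5μF, Q=1μC, V=0.20V)
Op 1: GROUND 4: Q4=0; energy lost=0.100
Op 2: CLOSE 4-1: Q_total=3.00, C_total=7.00, V=0.43; Q4=2.14, Q1=0.86; dissipated=1.607
Op 3: CLOSE 4-1: Q_total=3.00, C_total=7.00, V=0.43; Q4=2.14, Q1=0.86; dissipated=0.000
Op 4: CLOSE 1-3: Q_total=18.86, C_total=3.00, V=6.29; Q1=12.57, Q3=6.29; dissipated=102.918
Op 5: CLOSE 4-3: Q_total=8.43, C_total=6.00, V=1.40; Q4=7.02, Q3=1.40; dissipated=14.294
Total dissipated: 118.920 μJ

Answer: 118.92 μJ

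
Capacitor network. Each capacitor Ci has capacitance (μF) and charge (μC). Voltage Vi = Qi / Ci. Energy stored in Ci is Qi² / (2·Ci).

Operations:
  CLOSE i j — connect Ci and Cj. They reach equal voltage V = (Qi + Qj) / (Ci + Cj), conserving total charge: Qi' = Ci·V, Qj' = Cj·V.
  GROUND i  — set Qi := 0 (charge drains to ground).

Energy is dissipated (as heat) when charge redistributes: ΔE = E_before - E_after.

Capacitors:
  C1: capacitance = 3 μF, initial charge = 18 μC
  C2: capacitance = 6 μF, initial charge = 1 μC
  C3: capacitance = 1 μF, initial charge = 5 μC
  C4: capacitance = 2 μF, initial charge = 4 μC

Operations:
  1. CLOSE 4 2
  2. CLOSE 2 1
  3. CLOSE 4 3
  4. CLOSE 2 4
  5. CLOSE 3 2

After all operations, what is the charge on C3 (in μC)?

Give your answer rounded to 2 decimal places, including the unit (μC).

Initial: C1(3μF, Q=18μC, V=6.00V), C2(6μF, Q=1μC, V=0.17V), C3(1μF, Q=5μC, V=5.00V), C4(2μF, Q=4μC, V=2.00V)
Op 1: CLOSE 4-2: Q_total=5.00, C_total=8.00, V=0.62; Q4=1.25, Q2=3.75; dissipated=2.521
Op 2: CLOSE 2-1: Q_total=21.75, C_total=9.00, V=2.42; Q2=14.50, Q1=7.25; dissipated=28.891
Op 3: CLOSE 4-3: Q_total=6.25, C_total=3.00, V=2.08; Q4=4.17, Q3=2.08; dissipated=6.380
Op 4: CLOSE 2-4: Q_total=18.67, C_total=8.00, V=2.33; Q2=14.00, Q4=4.67; dissipated=0.083
Op 5: CLOSE 3-2: Q_total=16.08, C_total=7.00, V=2.30; Q3=2.30, Q2=13.79; dissipated=0.027
Final charges: Q1=7.25, Q2=13.79, Q3=2.30, Q4=4.67

Answer: 2.30 μC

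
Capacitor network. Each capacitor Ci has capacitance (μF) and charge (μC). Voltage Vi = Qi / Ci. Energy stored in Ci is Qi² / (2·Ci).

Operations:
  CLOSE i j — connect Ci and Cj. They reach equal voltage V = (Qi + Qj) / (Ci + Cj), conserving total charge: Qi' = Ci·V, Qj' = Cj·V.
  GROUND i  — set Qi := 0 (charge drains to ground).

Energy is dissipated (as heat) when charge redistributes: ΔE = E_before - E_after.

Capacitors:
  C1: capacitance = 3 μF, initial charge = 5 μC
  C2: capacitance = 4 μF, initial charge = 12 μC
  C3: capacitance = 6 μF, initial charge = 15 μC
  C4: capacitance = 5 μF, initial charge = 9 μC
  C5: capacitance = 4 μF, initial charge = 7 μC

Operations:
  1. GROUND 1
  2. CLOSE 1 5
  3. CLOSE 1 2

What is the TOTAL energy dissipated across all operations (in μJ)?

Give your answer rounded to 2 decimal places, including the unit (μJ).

Answer: 10.22 μJ

Derivation:
Initial: C1(3μF, Q=5μC, V=1.67V), C2(4μF, Q=12μC, V=3.00V), C3(6μF, Q=15μC, V=2.50V), C4(5μF, Q=9μC, V=1.80V), C5(4μF, Q=7μC, V=1.75V)
Op 1: GROUND 1: Q1=0; energy lost=4.167
Op 2: CLOSE 1-5: Q_total=7.00, C_total=7.00, V=1.00; Q1=3.00, Q5=4.00; dissipated=2.625
Op 3: CLOSE 1-2: Q_total=15.00, C_total=7.00, V=2.14; Q1=6.43, Q2=8.57; dissipated=3.429
Total dissipated: 10.220 μJ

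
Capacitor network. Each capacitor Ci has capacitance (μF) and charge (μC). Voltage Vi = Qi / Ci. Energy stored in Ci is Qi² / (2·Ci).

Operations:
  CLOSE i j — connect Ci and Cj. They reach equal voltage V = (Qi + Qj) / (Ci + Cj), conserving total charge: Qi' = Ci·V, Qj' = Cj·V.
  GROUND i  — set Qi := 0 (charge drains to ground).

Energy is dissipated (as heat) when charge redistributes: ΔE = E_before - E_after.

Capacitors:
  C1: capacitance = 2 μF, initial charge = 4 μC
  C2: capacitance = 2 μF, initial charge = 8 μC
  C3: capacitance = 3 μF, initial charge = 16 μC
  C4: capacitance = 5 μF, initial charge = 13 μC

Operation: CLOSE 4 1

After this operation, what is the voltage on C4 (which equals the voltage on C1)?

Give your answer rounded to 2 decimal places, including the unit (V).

Answer: 2.43 V

Derivation:
Initial: C1(2μF, Q=4μC, V=2.00V), C2(2μF, Q=8μC, V=4.00V), C3(3μF, Q=16μC, V=5.33V), C4(5μF, Q=13μC, V=2.60V)
Op 1: CLOSE 4-1: Q_total=17.00, C_total=7.00, V=2.43; Q4=12.14, Q1=4.86; dissipated=0.257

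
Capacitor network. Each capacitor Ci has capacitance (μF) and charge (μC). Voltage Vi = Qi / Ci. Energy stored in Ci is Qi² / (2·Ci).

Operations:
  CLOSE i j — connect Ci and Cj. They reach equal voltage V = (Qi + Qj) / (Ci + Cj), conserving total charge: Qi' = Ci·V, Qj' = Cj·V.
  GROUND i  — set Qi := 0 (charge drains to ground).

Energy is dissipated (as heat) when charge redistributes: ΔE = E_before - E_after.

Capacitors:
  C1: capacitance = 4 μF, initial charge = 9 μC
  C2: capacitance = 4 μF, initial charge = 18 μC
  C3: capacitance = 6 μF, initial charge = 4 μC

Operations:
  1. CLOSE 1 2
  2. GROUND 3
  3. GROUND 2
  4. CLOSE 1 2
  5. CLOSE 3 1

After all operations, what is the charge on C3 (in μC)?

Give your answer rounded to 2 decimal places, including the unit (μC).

Initial: C1(4μF, Q=9μC, V=2.25V), C2(4μF, Q=18μC, V=4.50V), C3(6μF, Q=4μC, V=0.67V)
Op 1: CLOSE 1-2: Q_total=27.00, C_total=8.00, V=3.38; Q1=13.50, Q2=13.50; dissipated=5.062
Op 2: GROUND 3: Q3=0; energy lost=1.333
Op 3: GROUND 2: Q2=0; energy lost=22.781
Op 4: CLOSE 1-2: Q_total=13.50, C_total=8.00, V=1.69; Q1=6.75, Q2=6.75; dissipated=11.391
Op 5: CLOSE 3-1: Q_total=6.75, C_total=10.00, V=0.68; Q3=4.05, Q1=2.70; dissipated=3.417
Final charges: Q1=2.70, Q2=6.75, Q3=4.05

Answer: 4.05 μC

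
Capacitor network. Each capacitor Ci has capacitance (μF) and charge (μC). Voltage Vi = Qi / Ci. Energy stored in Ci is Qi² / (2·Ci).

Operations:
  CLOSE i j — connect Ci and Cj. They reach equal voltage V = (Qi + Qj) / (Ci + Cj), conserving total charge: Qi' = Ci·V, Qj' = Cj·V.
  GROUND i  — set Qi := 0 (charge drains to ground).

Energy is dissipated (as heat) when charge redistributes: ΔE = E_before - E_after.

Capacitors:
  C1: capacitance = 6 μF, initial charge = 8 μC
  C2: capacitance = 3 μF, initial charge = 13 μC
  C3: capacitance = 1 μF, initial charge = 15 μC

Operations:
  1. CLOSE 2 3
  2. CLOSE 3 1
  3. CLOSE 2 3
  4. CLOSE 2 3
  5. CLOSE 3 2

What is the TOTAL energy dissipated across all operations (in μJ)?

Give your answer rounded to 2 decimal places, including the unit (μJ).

Initial: C1(6μF, Q=8μC, V=1.33V), C2(3μF, Q=13μC, V=4.33V), C3(1μF, Q=15μC, V=15.00V)
Op 1: CLOSE 2-3: Q_total=28.00, C_total=4.00, V=7.00; Q2=21.00, Q3=7.00; dissipated=42.667
Op 2: CLOSE 3-1: Q_total=15.00, C_total=7.00, V=2.14; Q3=2.14, Q1=12.86; dissipated=13.762
Op 3: CLOSE 2-3: Q_total=23.14, C_total=4.00, V=5.79; Q2=17.36, Q3=5.79; dissipated=8.847
Op 4: CLOSE 2-3: Q_total=23.14, C_total=4.00, V=5.79; Q2=17.36, Q3=5.79; dissipated=0.000
Op 5: CLOSE 3-2: Q_total=23.14, C_total=4.00, V=5.79; Q3=5.79, Q2=17.36; dissipated=0.000
Total dissipated: 65.276 μJ

Answer: 65.28 μJ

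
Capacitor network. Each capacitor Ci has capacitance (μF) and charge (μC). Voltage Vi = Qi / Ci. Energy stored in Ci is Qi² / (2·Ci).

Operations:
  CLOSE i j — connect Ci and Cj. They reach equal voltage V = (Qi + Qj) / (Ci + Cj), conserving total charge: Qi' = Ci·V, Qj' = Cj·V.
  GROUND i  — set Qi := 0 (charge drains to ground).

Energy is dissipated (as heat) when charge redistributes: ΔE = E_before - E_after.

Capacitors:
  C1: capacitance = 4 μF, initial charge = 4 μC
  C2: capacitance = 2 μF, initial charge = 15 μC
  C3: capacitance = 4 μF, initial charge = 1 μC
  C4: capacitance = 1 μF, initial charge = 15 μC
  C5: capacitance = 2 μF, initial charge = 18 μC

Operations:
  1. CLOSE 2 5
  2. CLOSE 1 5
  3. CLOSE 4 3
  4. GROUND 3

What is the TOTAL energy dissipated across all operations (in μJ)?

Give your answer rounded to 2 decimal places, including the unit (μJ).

Answer: 143.67 μJ

Derivation:
Initial: C1(4μF, Q=4μC, V=1.00V), C2(2μF, Q=15μC, V=7.50V), C3(4μF, Q=1μC, V=0.25V), C4(1μF, Q=15μC, V=15.00V), C5(2μF, Q=18μC, V=9.00V)
Op 1: CLOSE 2-5: Q_total=33.00, C_total=4.00, V=8.25; Q2=16.50, Q5=16.50; dissipated=1.125
Op 2: CLOSE 1-5: Q_total=20.50, C_total=6.00, V=3.42; Q1=13.67, Q5=6.83; dissipated=35.042
Op 3: CLOSE 4-3: Q_total=16.00, C_total=5.00, V=3.20; Q4=3.20, Q3=12.80; dissipated=87.025
Op 4: GROUND 3: Q3=0; energy lost=20.480
Total dissipated: 143.672 μJ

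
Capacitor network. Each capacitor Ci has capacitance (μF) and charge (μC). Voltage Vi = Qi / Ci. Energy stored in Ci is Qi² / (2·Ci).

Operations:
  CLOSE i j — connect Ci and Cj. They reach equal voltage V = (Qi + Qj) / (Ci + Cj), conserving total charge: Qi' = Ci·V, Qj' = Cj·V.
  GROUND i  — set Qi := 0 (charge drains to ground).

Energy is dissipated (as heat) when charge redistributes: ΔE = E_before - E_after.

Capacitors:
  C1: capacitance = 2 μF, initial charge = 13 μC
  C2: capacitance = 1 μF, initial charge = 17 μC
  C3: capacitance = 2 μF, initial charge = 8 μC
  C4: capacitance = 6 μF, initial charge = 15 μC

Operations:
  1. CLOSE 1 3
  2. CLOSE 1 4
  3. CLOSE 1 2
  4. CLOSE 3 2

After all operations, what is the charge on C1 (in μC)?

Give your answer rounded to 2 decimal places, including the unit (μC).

Answer: 15.58 μC

Derivation:
Initial: C1(2μF, Q=13μC, V=6.50V), C2(1μF, Q=17μC, V=17.00V), C3(2μF, Q=8μC, V=4.00V), C4(6μF, Q=15μC, V=2.50V)
Op 1: CLOSE 1-3: Q_total=21.00, C_total=4.00, V=5.25; Q1=10.50, Q3=10.50; dissipated=3.125
Op 2: CLOSE 1-4: Q_total=25.50, C_total=8.00, V=3.19; Q1=6.38, Q4=19.12; dissipated=5.672
Op 3: CLOSE 1-2: Q_total=23.38, C_total=3.00, V=7.79; Q1=15.58, Q2=7.79; dissipated=63.595
Op 4: CLOSE 3-2: Q_total=18.29, C_total=3.00, V=6.10; Q3=12.19, Q2=6.10; dissipated=2.153
Final charges: Q1=15.58, Q2=6.10, Q3=12.19, Q4=19.12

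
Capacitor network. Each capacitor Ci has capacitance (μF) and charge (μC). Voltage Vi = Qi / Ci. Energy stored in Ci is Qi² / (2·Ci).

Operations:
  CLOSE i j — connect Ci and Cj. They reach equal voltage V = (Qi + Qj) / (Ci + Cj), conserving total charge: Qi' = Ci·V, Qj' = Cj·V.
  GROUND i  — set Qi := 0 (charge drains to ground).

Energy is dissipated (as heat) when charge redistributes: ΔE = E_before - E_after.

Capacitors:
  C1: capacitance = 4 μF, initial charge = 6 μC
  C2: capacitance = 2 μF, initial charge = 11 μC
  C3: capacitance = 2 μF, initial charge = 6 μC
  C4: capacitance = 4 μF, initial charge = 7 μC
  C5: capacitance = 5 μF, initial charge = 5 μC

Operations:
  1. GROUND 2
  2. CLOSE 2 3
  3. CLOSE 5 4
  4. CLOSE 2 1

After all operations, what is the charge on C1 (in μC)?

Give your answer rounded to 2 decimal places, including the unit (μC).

Answer: 6.00 μC

Derivation:
Initial: C1(4μF, Q=6μC, V=1.50V), C2(2μF, Q=11μC, V=5.50V), C3(2μF, Q=6μC, V=3.00V), C4(4μF, Q=7μC, V=1.75V), C5(5μF, Q=5μC, V=1.00V)
Op 1: GROUND 2: Q2=0; energy lost=30.250
Op 2: CLOSE 2-3: Q_total=6.00, C_total=4.00, V=1.50; Q2=3.00, Q3=3.00; dissipated=4.500
Op 3: CLOSE 5-4: Q_total=12.00, C_total=9.00, V=1.33; Q5=6.67, Q4=5.33; dissipated=0.625
Op 4: CLOSE 2-1: Q_total=9.00, C_total=6.00, V=1.50; Q2=3.00, Q1=6.00; dissipated=0.000
Final charges: Q1=6.00, Q2=3.00, Q3=3.00, Q4=5.33, Q5=6.67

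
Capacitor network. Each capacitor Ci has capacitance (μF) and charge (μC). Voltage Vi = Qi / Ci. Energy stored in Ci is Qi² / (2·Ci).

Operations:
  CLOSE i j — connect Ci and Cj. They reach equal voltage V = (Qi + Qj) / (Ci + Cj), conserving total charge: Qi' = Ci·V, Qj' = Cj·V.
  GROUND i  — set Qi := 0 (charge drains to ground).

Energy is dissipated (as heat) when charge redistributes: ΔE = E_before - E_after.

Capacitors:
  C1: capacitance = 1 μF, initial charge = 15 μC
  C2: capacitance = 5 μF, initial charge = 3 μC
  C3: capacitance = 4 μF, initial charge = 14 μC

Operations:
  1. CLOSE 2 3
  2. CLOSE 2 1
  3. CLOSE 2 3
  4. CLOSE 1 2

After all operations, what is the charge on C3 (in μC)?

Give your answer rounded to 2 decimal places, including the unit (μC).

Answer: 12.41 μC

Derivation:
Initial: C1(1μF, Q=15μC, V=15.00V), C2(5μF, Q=3μC, V=0.60V), C3(4μF, Q=14μC, V=3.50V)
Op 1: CLOSE 2-3: Q_total=17.00, C_total=9.00, V=1.89; Q2=9.44, Q3=7.56; dissipated=9.344
Op 2: CLOSE 2-1: Q_total=24.44, C_total=6.00, V=4.07; Q2=20.37, Q1=4.07; dissipated=71.626
Op 3: CLOSE 2-3: Q_total=27.93, C_total=9.00, V=3.10; Q2=15.51, Q3=12.41; dissipated=5.306
Op 4: CLOSE 1-2: Q_total=19.59, C_total=6.00, V=3.26; Q1=3.26, Q2=16.32; dissipated=0.393
Final charges: Q1=3.26, Q2=16.32, Q3=12.41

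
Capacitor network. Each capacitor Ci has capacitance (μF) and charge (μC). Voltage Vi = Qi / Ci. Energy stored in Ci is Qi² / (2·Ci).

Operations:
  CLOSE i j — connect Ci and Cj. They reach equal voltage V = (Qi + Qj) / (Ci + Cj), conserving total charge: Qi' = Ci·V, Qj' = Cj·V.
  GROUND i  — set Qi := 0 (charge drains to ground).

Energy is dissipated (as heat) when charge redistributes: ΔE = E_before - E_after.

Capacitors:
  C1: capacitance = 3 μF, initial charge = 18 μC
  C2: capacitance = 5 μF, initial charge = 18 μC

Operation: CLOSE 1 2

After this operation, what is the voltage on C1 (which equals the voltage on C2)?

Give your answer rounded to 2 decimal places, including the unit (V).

Answer: 4.50 V

Derivation:
Initial: C1(3μF, Q=18μC, V=6.00V), C2(5μF, Q=18μC, V=3.60V)
Op 1: CLOSE 1-2: Q_total=36.00, C_total=8.00, V=4.50; Q1=13.50, Q2=22.50; dissipated=5.400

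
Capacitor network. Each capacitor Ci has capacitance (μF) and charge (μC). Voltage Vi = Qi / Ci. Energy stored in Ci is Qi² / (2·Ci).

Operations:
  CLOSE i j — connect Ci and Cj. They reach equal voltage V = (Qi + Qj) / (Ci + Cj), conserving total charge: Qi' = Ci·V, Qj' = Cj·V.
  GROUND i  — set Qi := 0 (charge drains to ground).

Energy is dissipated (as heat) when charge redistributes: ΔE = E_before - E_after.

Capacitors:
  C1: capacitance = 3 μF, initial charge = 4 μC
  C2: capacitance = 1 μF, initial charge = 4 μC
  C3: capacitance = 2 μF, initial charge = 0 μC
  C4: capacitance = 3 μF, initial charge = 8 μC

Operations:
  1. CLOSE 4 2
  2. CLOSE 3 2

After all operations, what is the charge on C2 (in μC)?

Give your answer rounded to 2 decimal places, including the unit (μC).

Answer: 1.00 μC

Derivation:
Initial: C1(3μF, Q=4μC, V=1.33V), C2(1μF, Q=4μC, V=4.00V), C3(2μF, Q=0μC, V=0.00V), C4(3μF, Q=8μC, V=2.67V)
Op 1: CLOSE 4-2: Q_total=12.00, C_total=4.00, V=3.00; Q4=9.00, Q2=3.00; dissipated=0.667
Op 2: CLOSE 3-2: Q_total=3.00, C_total=3.00, V=1.00; Q3=2.00, Q2=1.00; dissipated=3.000
Final charges: Q1=4.00, Q2=1.00, Q3=2.00, Q4=9.00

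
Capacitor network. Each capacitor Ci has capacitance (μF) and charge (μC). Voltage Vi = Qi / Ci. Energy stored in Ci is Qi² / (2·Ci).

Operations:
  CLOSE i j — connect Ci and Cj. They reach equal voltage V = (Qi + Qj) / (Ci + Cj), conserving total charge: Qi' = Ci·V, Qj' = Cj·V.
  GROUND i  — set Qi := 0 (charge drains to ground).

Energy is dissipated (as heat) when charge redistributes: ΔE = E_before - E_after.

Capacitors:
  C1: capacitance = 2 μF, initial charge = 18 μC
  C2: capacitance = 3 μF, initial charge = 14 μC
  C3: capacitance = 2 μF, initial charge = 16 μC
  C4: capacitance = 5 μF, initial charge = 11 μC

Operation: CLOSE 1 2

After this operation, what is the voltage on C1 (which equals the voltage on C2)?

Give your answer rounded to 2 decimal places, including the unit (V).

Answer: 6.40 V

Derivation:
Initial: C1(2μF, Q=18μC, V=9.00V), C2(3μF, Q=14μC, V=4.67V), C3(2μF, Q=16μC, V=8.00V), C4(5μF, Q=11μC, V=2.20V)
Op 1: CLOSE 1-2: Q_total=32.00, C_total=5.00, V=6.40; Q1=12.80, Q2=19.20; dissipated=11.267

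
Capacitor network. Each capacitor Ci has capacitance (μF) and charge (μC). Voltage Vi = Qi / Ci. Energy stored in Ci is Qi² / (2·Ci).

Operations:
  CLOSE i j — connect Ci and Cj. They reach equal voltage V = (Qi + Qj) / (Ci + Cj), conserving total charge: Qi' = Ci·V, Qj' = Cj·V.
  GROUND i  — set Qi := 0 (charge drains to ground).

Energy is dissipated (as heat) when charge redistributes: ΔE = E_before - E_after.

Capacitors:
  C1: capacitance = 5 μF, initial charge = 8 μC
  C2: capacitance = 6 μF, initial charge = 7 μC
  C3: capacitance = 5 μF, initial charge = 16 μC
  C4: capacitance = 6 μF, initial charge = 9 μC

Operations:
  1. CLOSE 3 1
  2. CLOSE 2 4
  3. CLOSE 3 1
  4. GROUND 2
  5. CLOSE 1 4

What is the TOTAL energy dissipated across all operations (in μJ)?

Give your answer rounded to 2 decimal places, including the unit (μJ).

Answer: 10.25 μJ

Derivation:
Initial: C1(5μF, Q=8μC, V=1.60V), C2(6μF, Q=7μC, V=1.17V), C3(5μF, Q=16μC, V=3.20V), C4(6μF, Q=9μC, V=1.50V)
Op 1: CLOSE 3-1: Q_total=24.00, C_total=10.00, V=2.40; Q3=12.00, Q1=12.00; dissipated=3.200
Op 2: CLOSE 2-4: Q_total=16.00, C_total=12.00, V=1.33; Q2=8.00, Q4=8.00; dissipated=0.167
Op 3: CLOSE 3-1: Q_total=24.00, C_total=10.00, V=2.40; Q3=12.00, Q1=12.00; dissipated=0.000
Op 4: GROUND 2: Q2=0; energy lost=5.333
Op 5: CLOSE 1-4: Q_total=20.00, C_total=11.00, V=1.82; Q1=9.09, Q4=10.91; dissipated=1.552
Total dissipated: 10.252 μJ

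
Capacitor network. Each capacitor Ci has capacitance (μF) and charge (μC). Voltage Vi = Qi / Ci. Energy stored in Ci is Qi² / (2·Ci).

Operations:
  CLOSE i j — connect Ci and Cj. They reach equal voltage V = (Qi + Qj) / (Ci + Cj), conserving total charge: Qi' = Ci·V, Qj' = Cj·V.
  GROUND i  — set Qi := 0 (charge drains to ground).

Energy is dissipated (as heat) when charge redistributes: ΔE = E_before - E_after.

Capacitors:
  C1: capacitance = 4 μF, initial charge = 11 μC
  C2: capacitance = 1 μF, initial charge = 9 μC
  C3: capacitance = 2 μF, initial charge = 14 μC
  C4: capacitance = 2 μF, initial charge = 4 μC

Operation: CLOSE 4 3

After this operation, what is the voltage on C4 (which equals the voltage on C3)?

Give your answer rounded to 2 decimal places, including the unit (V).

Initial: C1(4μF, Q=11μC, V=2.75V), C2(1μF, Q=9μC, V=9.00V), C3(2μF, Q=14μC, V=7.00V), C4(2μF, Q=4μC, V=2.00V)
Op 1: CLOSE 4-3: Q_total=18.00, C_total=4.00, V=4.50; Q4=9.00, Q3=9.00; dissipated=12.500

Answer: 4.50 V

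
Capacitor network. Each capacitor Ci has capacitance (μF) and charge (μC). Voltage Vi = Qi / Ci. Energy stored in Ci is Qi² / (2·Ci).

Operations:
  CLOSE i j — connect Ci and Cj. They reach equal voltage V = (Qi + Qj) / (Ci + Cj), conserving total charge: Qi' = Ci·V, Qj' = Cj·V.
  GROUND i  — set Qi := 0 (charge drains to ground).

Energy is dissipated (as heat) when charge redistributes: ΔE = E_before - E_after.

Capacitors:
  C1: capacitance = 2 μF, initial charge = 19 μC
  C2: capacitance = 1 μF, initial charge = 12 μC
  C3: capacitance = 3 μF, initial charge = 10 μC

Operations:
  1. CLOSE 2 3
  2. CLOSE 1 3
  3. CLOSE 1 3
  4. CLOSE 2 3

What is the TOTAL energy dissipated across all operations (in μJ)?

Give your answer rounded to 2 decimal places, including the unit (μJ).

Initial: C1(2μF, Q=19μC, V=9.50V), C2(1μF, Q=12μC, V=12.00V), C3(3μF, Q=10μC, V=3.33V)
Op 1: CLOSE 2-3: Q_total=22.00, C_total=4.00, V=5.50; Q2=5.50, Q3=16.50; dissipated=28.167
Op 2: CLOSE 1-3: Q_total=35.50, C_total=5.00, V=7.10; Q1=14.20, Q3=21.30; dissipated=9.600
Op 3: CLOSE 1-3: Q_total=35.50, C_total=5.00, V=7.10; Q1=14.20, Q3=21.30; dissipated=0.000
Op 4: CLOSE 2-3: Q_total=26.80, C_total=4.00, V=6.70; Q2=6.70, Q3=20.10; dissipated=0.960
Total dissipated: 38.727 μJ

Answer: 38.73 μJ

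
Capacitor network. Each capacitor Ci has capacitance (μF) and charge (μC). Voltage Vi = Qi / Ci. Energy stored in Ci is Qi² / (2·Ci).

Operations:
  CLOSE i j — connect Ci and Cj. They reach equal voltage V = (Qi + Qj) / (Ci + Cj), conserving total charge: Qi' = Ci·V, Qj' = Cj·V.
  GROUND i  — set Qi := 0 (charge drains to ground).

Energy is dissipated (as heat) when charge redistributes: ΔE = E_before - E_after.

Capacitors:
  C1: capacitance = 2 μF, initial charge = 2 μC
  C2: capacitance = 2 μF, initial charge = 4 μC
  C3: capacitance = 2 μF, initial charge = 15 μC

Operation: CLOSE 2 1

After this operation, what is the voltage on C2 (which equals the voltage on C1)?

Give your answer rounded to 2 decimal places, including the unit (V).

Initial: C1(2μF, Q=2μC, V=1.00V), C2(2μF, Q=4μC, V=2.00V), C3(2μF, Q=15μC, V=7.50V)
Op 1: CLOSE 2-1: Q_total=6.00, C_total=4.00, V=1.50; Q2=3.00, Q1=3.00; dissipated=0.500

Answer: 1.50 V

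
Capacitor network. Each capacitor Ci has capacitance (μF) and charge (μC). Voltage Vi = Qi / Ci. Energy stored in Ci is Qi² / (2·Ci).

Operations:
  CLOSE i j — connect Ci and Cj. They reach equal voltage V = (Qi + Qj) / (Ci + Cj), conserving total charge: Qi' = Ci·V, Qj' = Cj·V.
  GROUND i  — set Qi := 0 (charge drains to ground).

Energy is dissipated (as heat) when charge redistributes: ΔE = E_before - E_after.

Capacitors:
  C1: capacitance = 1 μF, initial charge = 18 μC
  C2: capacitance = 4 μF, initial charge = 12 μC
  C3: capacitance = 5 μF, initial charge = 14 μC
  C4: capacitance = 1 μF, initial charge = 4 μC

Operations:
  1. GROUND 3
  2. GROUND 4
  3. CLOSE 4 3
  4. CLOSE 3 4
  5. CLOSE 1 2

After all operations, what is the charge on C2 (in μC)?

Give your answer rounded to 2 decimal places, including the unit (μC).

Initial: C1(1μF, Q=18μC, V=18.00V), C2(4μF, Q=12μC, V=3.00V), C3(5μF, Q=14μC, V=2.80V), C4(1μF, Q=4μC, V=4.00V)
Op 1: GROUND 3: Q3=0; energy lost=19.600
Op 2: GROUND 4: Q4=0; energy lost=8.000
Op 3: CLOSE 4-3: Q_total=0.00, C_total=6.00, V=0.00; Q4=0.00, Q3=0.00; dissipated=0.000
Op 4: CLOSE 3-4: Q_total=0.00, C_total=6.00, V=0.00; Q3=0.00, Q4=0.00; dissipated=0.000
Op 5: CLOSE 1-2: Q_total=30.00, C_total=5.00, V=6.00; Q1=6.00, Q2=24.00; dissipated=90.000
Final charges: Q1=6.00, Q2=24.00, Q3=0.00, Q4=0.00

Answer: 24.00 μC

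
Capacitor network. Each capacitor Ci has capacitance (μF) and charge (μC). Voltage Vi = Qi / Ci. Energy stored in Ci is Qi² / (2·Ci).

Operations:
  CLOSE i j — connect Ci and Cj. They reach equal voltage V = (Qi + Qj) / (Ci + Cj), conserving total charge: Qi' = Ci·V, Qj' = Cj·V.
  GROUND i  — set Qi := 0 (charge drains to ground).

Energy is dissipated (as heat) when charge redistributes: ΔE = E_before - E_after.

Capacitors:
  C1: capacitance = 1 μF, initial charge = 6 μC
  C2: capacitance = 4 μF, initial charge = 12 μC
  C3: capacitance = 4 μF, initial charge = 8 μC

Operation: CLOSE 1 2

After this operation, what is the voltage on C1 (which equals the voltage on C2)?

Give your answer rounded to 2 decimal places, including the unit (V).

Answer: 3.60 V

Derivation:
Initial: C1(1μF, Q=6μC, V=6.00V), C2(4μF, Q=12μC, V=3.00V), C3(4μF, Q=8μC, V=2.00V)
Op 1: CLOSE 1-2: Q_total=18.00, C_total=5.00, V=3.60; Q1=3.60, Q2=14.40; dissipated=3.600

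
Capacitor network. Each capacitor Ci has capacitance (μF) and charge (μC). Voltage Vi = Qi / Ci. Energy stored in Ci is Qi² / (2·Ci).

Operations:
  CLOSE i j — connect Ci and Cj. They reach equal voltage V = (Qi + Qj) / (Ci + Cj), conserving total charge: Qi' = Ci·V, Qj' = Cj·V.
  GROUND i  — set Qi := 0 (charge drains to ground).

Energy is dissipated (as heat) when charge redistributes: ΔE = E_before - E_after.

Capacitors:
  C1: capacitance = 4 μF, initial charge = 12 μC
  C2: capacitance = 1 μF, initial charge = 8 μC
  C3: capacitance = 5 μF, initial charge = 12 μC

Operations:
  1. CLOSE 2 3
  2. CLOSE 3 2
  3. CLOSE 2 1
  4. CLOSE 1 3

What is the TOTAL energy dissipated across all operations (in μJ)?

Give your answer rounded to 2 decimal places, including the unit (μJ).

Answer: 13.19 μJ

Derivation:
Initial: C1(4μF, Q=12μC, V=3.00V), C2(1μF, Q=8μC, V=8.00V), C3(5μF, Q=12μC, V=2.40V)
Op 1: CLOSE 2-3: Q_total=20.00, C_total=6.00, V=3.33; Q2=3.33, Q3=16.67; dissipated=13.067
Op 2: CLOSE 3-2: Q_total=20.00, C_total=6.00, V=3.33; Q3=16.67, Q2=3.33; dissipated=0.000
Op 3: CLOSE 2-1: Q_total=15.33, C_total=5.00, V=3.07; Q2=3.07, Q1=12.27; dissipated=0.044
Op 4: CLOSE 1-3: Q_total=28.93, C_total=9.00, V=3.21; Q1=12.86, Q3=16.07; dissipated=0.079
Total dissipated: 13.190 μJ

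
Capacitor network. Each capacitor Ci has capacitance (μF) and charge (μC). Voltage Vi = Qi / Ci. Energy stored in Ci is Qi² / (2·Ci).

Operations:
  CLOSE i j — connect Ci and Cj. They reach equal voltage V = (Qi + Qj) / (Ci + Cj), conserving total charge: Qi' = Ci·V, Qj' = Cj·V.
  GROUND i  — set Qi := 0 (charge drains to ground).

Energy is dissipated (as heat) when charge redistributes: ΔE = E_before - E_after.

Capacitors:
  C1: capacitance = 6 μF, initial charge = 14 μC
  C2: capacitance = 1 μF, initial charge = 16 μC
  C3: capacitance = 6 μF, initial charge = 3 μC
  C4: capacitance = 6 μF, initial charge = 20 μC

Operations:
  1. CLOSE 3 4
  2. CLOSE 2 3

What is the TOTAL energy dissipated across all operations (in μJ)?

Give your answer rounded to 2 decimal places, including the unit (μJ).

Answer: 97.04 μJ

Derivation:
Initial: C1(6μF, Q=14μC, V=2.33V), C2(1μF, Q=16μC, V=16.00V), C3(6μF, Q=3μC, V=0.50V), C4(6μF, Q=20μC, V=3.33V)
Op 1: CLOSE 3-4: Q_total=23.00, C_total=12.00, V=1.92; Q3=11.50, Q4=11.50; dissipated=12.042
Op 2: CLOSE 2-3: Q_total=27.50, C_total=7.00, V=3.93; Q2=3.93, Q3=23.57; dissipated=85.003
Total dissipated: 97.045 μJ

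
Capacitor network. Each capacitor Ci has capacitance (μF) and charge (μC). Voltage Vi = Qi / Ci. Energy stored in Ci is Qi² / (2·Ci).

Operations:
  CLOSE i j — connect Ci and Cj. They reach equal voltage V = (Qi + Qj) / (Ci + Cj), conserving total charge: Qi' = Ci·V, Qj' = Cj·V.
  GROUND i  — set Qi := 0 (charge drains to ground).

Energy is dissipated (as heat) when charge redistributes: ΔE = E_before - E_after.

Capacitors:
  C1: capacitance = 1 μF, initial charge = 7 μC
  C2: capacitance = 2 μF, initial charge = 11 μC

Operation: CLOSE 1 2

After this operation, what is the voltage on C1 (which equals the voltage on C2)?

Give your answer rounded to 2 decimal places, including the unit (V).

Answer: 6.00 V

Derivation:
Initial: C1(1μF, Q=7μC, V=7.00V), C2(2μF, Q=11μC, V=5.50V)
Op 1: CLOSE 1-2: Q_total=18.00, C_total=3.00, V=6.00; Q1=6.00, Q2=12.00; dissipated=0.750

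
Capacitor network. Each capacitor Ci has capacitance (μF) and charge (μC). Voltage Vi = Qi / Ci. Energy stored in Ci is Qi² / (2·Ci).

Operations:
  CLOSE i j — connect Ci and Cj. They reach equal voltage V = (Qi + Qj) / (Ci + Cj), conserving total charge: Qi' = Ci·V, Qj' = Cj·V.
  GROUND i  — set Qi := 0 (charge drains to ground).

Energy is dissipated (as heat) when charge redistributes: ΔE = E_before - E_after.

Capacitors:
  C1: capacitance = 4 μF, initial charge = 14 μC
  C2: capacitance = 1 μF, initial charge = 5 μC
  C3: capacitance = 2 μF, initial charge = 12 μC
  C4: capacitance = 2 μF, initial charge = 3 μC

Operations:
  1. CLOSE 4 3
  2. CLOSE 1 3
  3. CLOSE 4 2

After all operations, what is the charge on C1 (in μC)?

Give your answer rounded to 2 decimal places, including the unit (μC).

Initial: C1(4μF, Q=14μC, V=3.50V), C2(1μF, Q=5μC, V=5.00V), C3(2μF, Q=12μC, V=6.00V), C4(2μF, Q=3μC, V=1.50V)
Op 1: CLOSE 4-3: Q_total=15.00, C_total=4.00, V=3.75; Q4=7.50, Q3=7.50; dissipated=10.125
Op 2: CLOSE 1-3: Q_total=21.50, C_total=6.00, V=3.58; Q1=14.33, Q3=7.17; dissipated=0.042
Op 3: CLOSE 4-2: Q_total=12.50, C_total=3.00, V=4.17; Q4=8.33, Q2=4.17; dissipated=0.521
Final charges: Q1=14.33, Q2=4.17, Q3=7.17, Q4=8.33

Answer: 14.33 μC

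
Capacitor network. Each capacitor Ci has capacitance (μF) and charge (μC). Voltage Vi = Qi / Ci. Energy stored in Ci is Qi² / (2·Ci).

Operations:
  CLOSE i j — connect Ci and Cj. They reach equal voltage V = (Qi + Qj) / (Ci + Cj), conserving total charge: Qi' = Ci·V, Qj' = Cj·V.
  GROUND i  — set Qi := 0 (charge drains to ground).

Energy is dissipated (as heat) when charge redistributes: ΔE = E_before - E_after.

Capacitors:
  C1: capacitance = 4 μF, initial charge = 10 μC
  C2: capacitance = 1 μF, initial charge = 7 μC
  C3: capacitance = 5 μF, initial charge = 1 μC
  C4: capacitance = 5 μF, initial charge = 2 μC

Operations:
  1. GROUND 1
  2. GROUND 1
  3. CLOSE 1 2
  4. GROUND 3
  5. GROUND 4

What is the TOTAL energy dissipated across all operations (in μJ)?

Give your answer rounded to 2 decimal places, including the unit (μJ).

Answer: 32.60 μJ

Derivation:
Initial: C1(4μF, Q=10μC, V=2.50V), C2(1μF, Q=7μC, V=7.00V), C3(5μF, Q=1μC, V=0.20V), C4(5μF, Q=2μC, V=0.40V)
Op 1: GROUND 1: Q1=0; energy lost=12.500
Op 2: GROUND 1: Q1=0; energy lost=0.000
Op 3: CLOSE 1-2: Q_total=7.00, C_total=5.00, V=1.40; Q1=5.60, Q2=1.40; dissipated=19.600
Op 4: GROUND 3: Q3=0; energy lost=0.100
Op 5: GROUND 4: Q4=0; energy lost=0.400
Total dissipated: 32.600 μJ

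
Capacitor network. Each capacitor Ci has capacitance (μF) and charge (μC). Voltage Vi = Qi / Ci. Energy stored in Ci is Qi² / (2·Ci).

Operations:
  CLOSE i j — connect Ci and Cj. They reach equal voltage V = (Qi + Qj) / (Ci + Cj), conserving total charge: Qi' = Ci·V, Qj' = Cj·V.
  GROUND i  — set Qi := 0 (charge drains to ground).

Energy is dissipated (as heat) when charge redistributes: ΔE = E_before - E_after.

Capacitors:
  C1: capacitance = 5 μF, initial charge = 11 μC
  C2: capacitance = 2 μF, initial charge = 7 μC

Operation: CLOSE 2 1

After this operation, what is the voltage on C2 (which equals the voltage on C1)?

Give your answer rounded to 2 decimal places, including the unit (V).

Initial: C1(5μF, Q=11μC, V=2.20V), C2(2μF, Q=7μC, V=3.50V)
Op 1: CLOSE 2-1: Q_total=18.00, C_total=7.00, V=2.57; Q2=5.14, Q1=12.86; dissipated=1.207

Answer: 2.57 V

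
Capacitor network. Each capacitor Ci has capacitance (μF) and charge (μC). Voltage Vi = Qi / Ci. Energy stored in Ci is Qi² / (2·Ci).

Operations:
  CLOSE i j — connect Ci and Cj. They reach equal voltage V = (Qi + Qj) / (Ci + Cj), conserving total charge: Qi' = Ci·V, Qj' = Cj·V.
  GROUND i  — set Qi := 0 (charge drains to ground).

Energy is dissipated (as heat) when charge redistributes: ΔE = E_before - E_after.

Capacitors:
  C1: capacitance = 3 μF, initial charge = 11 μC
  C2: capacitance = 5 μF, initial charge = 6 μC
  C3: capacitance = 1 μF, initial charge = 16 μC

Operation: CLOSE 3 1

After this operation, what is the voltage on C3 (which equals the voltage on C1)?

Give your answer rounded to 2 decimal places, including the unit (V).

Answer: 6.75 V

Derivation:
Initial: C1(3μF, Q=11μC, V=3.67V), C2(5μF, Q=6μC, V=1.20V), C3(1μF, Q=16μC, V=16.00V)
Op 1: CLOSE 3-1: Q_total=27.00, C_total=4.00, V=6.75; Q3=6.75, Q1=20.25; dissipated=57.042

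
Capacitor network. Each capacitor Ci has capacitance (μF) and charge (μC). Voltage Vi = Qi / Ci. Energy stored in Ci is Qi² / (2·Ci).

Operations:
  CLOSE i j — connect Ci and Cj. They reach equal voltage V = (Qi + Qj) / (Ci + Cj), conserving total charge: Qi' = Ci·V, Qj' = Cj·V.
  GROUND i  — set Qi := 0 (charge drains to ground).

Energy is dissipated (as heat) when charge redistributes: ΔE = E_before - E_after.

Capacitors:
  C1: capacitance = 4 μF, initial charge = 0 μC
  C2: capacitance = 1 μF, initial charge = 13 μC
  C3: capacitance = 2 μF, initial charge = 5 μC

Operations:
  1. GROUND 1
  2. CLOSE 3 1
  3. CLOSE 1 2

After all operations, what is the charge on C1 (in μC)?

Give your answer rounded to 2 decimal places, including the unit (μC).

Answer: 13.07 μC

Derivation:
Initial: C1(4μF, Q=0μC, V=0.00V), C2(1μF, Q=13μC, V=13.00V), C3(2μF, Q=5μC, V=2.50V)
Op 1: GROUND 1: Q1=0; energy lost=0.000
Op 2: CLOSE 3-1: Q_total=5.00, C_total=6.00, V=0.83; Q3=1.67, Q1=3.33; dissipated=4.167
Op 3: CLOSE 1-2: Q_total=16.33, C_total=5.00, V=3.27; Q1=13.07, Q2=3.27; dissipated=59.211
Final charges: Q1=13.07, Q2=3.27, Q3=1.67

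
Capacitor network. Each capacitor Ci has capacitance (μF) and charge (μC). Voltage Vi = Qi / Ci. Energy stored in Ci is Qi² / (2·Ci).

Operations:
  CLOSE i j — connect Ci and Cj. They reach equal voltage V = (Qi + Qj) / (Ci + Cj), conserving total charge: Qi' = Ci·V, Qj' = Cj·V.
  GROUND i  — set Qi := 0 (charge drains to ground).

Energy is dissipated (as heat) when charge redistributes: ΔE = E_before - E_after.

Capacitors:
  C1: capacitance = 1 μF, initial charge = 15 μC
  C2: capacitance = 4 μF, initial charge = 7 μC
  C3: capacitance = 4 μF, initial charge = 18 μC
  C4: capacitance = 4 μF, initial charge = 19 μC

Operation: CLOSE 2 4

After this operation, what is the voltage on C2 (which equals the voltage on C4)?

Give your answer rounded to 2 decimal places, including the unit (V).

Initial: C1(1μF, Q=15μC, V=15.00V), C2(4μF, Q=7μC, V=1.75V), C3(4μF, Q=18μC, V=4.50V), C4(4μF, Q=19μC, V=4.75V)
Op 1: CLOSE 2-4: Q_total=26.00, C_total=8.00, V=3.25; Q2=13.00, Q4=13.00; dissipated=9.000

Answer: 3.25 V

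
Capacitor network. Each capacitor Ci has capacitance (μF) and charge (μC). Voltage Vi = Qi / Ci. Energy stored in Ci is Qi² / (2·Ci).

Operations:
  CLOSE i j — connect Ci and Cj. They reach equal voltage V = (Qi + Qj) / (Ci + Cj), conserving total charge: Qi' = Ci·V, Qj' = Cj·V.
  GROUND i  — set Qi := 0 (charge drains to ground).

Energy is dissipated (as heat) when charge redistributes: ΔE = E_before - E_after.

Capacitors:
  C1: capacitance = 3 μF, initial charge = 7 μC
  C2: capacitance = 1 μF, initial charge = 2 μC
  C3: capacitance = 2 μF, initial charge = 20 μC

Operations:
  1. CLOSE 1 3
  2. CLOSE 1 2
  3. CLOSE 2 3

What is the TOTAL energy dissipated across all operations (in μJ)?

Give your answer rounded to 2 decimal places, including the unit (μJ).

Answer: 39.84 μJ

Derivation:
Initial: C1(3μF, Q=7μC, V=2.33V), C2(1μF, Q=2μC, V=2.00V), C3(2μF, Q=20μC, V=10.00V)
Op 1: CLOSE 1-3: Q_total=27.00, C_total=5.00, V=5.40; Q1=16.20, Q3=10.80; dissipated=35.267
Op 2: CLOSE 1-2: Q_total=18.20, C_total=4.00, V=4.55; Q1=13.65, Q2=4.55; dissipated=4.335
Op 3: CLOSE 2-3: Q_total=15.35, C_total=3.00, V=5.12; Q2=5.12, Q3=10.23; dissipated=0.241
Total dissipated: 39.843 μJ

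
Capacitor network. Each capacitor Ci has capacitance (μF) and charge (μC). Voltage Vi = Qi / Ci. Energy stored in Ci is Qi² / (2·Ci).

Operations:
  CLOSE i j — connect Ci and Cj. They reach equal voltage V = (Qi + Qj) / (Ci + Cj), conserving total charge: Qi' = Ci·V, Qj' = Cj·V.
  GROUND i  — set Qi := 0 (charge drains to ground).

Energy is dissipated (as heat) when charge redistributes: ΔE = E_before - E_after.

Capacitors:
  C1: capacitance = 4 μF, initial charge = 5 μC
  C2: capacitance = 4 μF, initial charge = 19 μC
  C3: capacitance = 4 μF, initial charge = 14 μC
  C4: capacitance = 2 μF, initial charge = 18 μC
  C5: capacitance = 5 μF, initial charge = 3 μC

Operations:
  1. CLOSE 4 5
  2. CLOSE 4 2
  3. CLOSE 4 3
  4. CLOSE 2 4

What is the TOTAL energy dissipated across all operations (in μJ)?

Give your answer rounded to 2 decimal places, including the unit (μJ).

Answer: 52.87 μJ

Derivation:
Initial: C1(4μF, Q=5μC, V=1.25V), C2(4μF, Q=19μC, V=4.75V), C3(4μF, Q=14μC, V=3.50V), C4(2μF, Q=18μC, V=9.00V), C5(5μF, Q=3μC, V=0.60V)
Op 1: CLOSE 4-5: Q_total=21.00, C_total=7.00, V=3.00; Q4=6.00, Q5=15.00; dissipated=50.400
Op 2: CLOSE 4-2: Q_total=25.00, C_total=6.00, V=4.17; Q4=8.33, Q2=16.67; dissipated=2.042
Op 3: CLOSE 4-3: Q_total=22.33, C_total=6.00, V=3.72; Q4=7.44, Q3=14.89; dissipated=0.296
Op 4: CLOSE 2-4: Q_total=24.11, C_total=6.00, V=4.02; Q2=16.07, Q4=8.04; dissipated=0.132
Total dissipated: 52.870 μJ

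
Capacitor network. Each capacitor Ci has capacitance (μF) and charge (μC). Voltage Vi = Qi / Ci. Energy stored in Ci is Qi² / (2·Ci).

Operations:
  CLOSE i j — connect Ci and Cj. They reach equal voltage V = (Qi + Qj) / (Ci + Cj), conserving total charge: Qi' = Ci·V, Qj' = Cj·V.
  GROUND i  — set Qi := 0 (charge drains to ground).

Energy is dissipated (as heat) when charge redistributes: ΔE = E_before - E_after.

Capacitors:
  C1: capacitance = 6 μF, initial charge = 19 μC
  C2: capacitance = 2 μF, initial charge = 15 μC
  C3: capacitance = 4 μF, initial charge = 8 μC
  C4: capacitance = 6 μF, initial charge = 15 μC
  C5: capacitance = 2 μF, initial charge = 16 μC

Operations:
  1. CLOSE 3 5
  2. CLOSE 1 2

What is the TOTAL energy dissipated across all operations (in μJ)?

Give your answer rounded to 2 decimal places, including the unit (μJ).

Initial: C1(6μF, Q=19μC, V=3.17V), C2(2μF, Q=15μC, V=7.50V), C3(4μF, Q=8μC, V=2.00V), C4(6μF, Q=15μC, V=2.50V), C5(2μF, Q=16μC, V=8.00V)
Op 1: CLOSE 3-5: Q_total=24.00, C_total=6.00, V=4.00; Q3=16.00, Q5=8.00; dissipated=24.000
Op 2: CLOSE 1-2: Q_total=34.00, C_total=8.00, V=4.25; Q1=25.50, Q2=8.50; dissipated=14.083
Total dissipated: 38.083 μJ

Answer: 38.08 μJ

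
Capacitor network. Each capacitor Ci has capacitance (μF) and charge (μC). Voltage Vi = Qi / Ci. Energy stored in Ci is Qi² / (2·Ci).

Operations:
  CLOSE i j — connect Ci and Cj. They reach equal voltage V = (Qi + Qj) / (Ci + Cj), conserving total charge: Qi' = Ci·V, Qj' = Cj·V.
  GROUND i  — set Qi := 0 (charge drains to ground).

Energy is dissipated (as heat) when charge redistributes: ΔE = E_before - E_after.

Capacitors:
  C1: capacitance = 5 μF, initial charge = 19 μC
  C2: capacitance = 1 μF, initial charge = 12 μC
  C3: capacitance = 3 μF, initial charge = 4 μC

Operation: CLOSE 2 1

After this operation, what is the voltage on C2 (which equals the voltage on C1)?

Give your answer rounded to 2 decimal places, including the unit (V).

Initial: C1(5μF, Q=19μC, V=3.80V), C2(1μF, Q=12μC, V=12.00V), C3(3μF, Q=4μC, V=1.33V)
Op 1: CLOSE 2-1: Q_total=31.00, C_total=6.00, V=5.17; Q2=5.17, Q1=25.83; dissipated=28.017

Answer: 5.17 V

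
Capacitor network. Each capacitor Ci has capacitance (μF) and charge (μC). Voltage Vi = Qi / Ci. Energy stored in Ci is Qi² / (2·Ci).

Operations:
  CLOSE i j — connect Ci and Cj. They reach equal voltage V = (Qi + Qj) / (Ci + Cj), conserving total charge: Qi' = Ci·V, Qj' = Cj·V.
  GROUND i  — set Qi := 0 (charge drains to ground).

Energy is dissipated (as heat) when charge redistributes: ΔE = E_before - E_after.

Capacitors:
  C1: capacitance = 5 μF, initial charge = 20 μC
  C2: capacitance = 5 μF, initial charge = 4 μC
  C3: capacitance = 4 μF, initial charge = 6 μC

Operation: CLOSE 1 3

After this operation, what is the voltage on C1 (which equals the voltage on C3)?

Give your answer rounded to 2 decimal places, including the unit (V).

Answer: 2.89 V

Derivation:
Initial: C1(5μF, Q=20μC, V=4.00V), C2(5μF, Q=4μC, V=0.80V), C3(4μF, Q=6μC, V=1.50V)
Op 1: CLOSE 1-3: Q_total=26.00, C_total=9.00, V=2.89; Q1=14.44, Q3=11.56; dissipated=6.944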